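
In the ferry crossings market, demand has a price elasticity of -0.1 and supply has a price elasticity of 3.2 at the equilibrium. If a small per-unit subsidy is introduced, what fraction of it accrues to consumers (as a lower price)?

For a small subsidy around the equilibrium, the benefit split depends on the relative slopes, which at a point are proportional to the elasticities.
Buyer share = εs/(εs + |εd|) = 3.2/(3.2 + 0.1) = 32/33; seller share = |εd|/(εs + |εd|) = 1/33.

Consumer share = 32/33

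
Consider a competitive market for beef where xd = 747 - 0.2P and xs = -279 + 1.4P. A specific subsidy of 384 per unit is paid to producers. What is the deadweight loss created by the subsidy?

Deadweight loss = 12902.4

Pre-subsidy: 747 - 0.2P = -279 + 1.4P gives P* = 641.25, x* = 618.75.
With the subsidy, sellers receive Ps = Pb + 384 for each unit, where Pb is the price buyers pay.
Supply in terms of Pb becomes xs = -279 + 1.4(Pb + 384) = 258.6 + 1.4Pb. Setting this equal to demand: 747 - 0.2Pb = 258.6 + 1.4Pb, so Pb = 305.25.
Sellers receive Ps = 305.25 + 384 = 689.25; x' = 747 − 0.2·305.25 = 685.95.
The subsidy expands output by 685.95 − 618.75 = 67.2 past the efficient level; on those units the gap between marginal cost and willingness to pay runs from 0 up to 384.
DWL = ½ × 384 × 67.2 = 12902.4.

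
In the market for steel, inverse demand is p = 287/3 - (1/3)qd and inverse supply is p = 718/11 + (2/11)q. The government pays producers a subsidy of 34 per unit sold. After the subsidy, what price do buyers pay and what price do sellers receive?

Pre-subsidy: 287/3 - (1/3)q = 718/11 + (2/11)q gives q* = 59 and p* = 76.
With the subsidy, sellers receive ps = pb + 34 for each unit, where pb is the price buyers pay.
On the curves, pb = 287/3 - (1/3)q and ps = 718/11 + (2/11)q; the wedge ps − pb = 34 gives 718/11 + (2/11)q − (287/3 - (1/3)q) = 34, so q' = 125.
Then pb = 287/3 − (1/3)·125 = 54 and ps = 718/11 + (2/11)·125 = 88.

Buyers pay 54; sellers receive 88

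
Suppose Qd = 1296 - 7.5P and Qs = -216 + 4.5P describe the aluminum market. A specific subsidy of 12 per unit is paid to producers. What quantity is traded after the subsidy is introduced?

Pre-subsidy: 1296 - 7.5P = -216 + 4.5P gives P* = 126, Q* = 351.
With the subsidy, sellers receive Ps = Pb + 12 for each unit, where Pb is the price buyers pay.
Supply in terms of Pb becomes Qs = -216 + 4.5(Pb + 12) = -162 + 4.5Pb. Setting this equal to demand: 1296 - 7.5Pb = -162 + 4.5Pb, so Pb = 121.5.
Sellers receive Ps = 121.5 + 12 = 133.5; Q' = 1296 − 7.5·121.5 = 384.75.

Q' = 384.75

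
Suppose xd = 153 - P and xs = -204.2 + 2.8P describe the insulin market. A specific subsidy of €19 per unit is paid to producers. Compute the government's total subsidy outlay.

Pre-subsidy: 153 - P = -204.2 + 2.8P gives P* = 94, x* = 59.
With the subsidy, sellers receive Ps = Pb + 19 for each unit, where Pb is the price buyers pay.
Supply in terms of Pb becomes xs = -204.2 + 2.8(Pb + 19) = -151 + 2.8Pb. Setting this equal to demand: 153 - Pb = -151 + 2.8Pb, so Pb = 80.
Sellers receive Ps = 80 + 19 = 99; x' = 153 − 1·80 = 73.
Government outlay = subsidy × quantity = 19 × 73 = 1387.

Government cost = €1387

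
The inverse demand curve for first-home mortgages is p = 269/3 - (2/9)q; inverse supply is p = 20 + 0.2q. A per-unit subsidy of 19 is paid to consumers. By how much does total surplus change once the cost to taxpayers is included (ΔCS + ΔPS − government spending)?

Net change in total surplus = -427.5

Pre-subsidy: 269/3 - (2/9)q = 20 + 0.2q gives q* = 165 and p* = 53.
With the rebate, buyers effectively pay pb = ps − 19, where ps is the price sellers receive.
On the curves, pb = 269/3 - (2/9)q and ps = 20 + 0.2q; the wedge ps − pb = 19 gives 20 + 0.2q − (269/3 - (2/9)q) = 19, so q' = 210.
Then pb = 269/3 − (2/9)·210 = 43 and ps = 20 + 0.2·210 = 62.
ΔCS = ½(165 + 210)(53 − 43) = 1875; ΔPS = ½(165 + 210)(62 − 53) = 1687.5.
Government spending = 19 × 210 = 3990.
Net change = 1875 + 1687.5 − 3990 = -427.5. The loss equals the DWL triangle ½·19·45.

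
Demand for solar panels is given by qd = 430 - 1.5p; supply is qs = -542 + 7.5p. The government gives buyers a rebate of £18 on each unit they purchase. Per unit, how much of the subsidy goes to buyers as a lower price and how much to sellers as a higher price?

Buyers gain £15 per unit; sellers gain £3 per unit

Pre-subsidy: 430 - 1.5p = -542 + 7.5p gives p* = 108, q* = 268.
With the rebate, buyers effectively pay pb = ps − 18, where ps is the price sellers receive.
Demand in terms of ps becomes qd = 430 − 1.5(ps − 18) = 457 - 1.5ps. Setting this equal to supply: 457 - 1.5ps = -542 + 7.5ps, so ps = 111.
Buyers pay pb = 111 − 18 = 93; q' = -542 + 7.5·111 = 290.5.
Buyers' price falls by p* − pb = 108 − 93 = 15; sellers' price rises by ps − p* = 111 − 108 = 3.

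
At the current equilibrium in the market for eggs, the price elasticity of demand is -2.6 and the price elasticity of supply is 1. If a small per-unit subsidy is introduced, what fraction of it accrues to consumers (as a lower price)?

Consumer share = 5/18

For a small subsidy around the equilibrium, the benefit split depends on the relative slopes, which at a point are proportional to the elasticities.
Buyer share = εs/(εs + |εd|) = 1/(1 + 2.6) = 5/18; seller share = |εd|/(εs + |εd|) = 13/18.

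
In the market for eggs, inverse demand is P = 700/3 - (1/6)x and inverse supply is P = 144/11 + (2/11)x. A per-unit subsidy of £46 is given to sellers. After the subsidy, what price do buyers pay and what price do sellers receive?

Pre-subsidy: 700/3 - (1/6)x = 144/11 + (2/11)x gives x* = 632 and P* = 128.
With the subsidy, sellers receive Ps = Pb + 46 for each unit, where Pb is the price buyers pay.
On the curves, Pb = 700/3 - (1/6)x and Ps = 144/11 + (2/11)x; the wedge Ps − Pb = 46 gives 144/11 + (2/11)x − (700/3 - (1/6)x) = 46, so x' = 764.
Then Pb = 700/3 − (1/6)·764 = 106 and Ps = 144/11 + (2/11)·764 = 152.

Buyers pay £106; sellers receive £152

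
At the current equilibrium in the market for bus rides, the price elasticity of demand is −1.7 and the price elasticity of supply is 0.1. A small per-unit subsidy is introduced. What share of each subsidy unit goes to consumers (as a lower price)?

Consumer share = 1/18

For a small subsidy around the equilibrium, the benefit split depends on the relative slopes, which at a point are proportional to the elasticities.
Buyer share = εs/(εs + |εd|) = 0.1/(0.1 + 1.7) = 1/18; seller share = |εd|/(εs + |εd|) = 17/18.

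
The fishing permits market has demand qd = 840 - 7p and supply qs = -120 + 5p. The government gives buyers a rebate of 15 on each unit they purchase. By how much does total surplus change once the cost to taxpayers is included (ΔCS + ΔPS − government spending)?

Pre-subsidy: 840 - 7p = -120 + 5p gives p* = 80, q* = 280.
With the rebate, buyers effectively pay pb = ps − 15, where ps is the price sellers receive.
Demand in terms of ps becomes qd = 840 − 7(ps − 15) = 945 - 7ps. Setting this equal to supply: 945 - 7ps = -120 + 5ps, so ps = 88.75.
Buyers pay pb = 88.75 − 15 = 73.75; q' = -120 + 5·88.75 = 323.75.
ΔCS = ½(280 + 323.75)(80 − 73.75) = 1886.71875; ΔPS = ½(280 + 323.75)(88.75 − 80) = 2641.40625.
Government spending = 15 × 323.75 = 4856.25.
Net change = 1886.71875 + 2641.40625 − 4856.25 = -328.125. The loss equals the DWL triangle ½·15·43.75.

Net change in total surplus = -328.125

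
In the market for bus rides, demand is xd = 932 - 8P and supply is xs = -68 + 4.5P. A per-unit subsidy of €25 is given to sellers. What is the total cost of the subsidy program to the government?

Government cost = €9100

Pre-subsidy: 932 - 8P = -68 + 4.5P gives P* = 80, x* = 292.
With the subsidy, sellers receive Ps = Pb + 25 for each unit, where Pb is the price buyers pay.
Supply in terms of Pb becomes xs = -68 + 4.5(Pb + 25) = 44.5 + 4.5Pb. Setting this equal to demand: 932 - 8Pb = 44.5 + 4.5Pb, so Pb = 71.
Sellers receive Ps = 71 + 25 = 96; x' = 932 − 8·71 = 364.
Government outlay = subsidy × quantity = 25 × 364 = 9100.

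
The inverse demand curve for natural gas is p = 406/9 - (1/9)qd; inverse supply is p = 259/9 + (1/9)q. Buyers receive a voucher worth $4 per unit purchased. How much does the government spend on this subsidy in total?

Pre-subsidy: 406/9 - (1/9)q = 259/9 + (1/9)q gives q* = 73.5 and p* = 665/18.
With the rebate, buyers effectively pay pb = ps − 4, where ps is the price sellers receive.
On the curves, pb = 406/9 - (1/9)q and ps = 259/9 + (1/9)q; the wedge ps − pb = 4 gives 259/9 + (1/9)q − (406/9 - (1/9)q) = 4, so q' = 91.5.
Then pb = 406/9 − (1/9)·91.5 = 629/18 and ps = 259/9 + (1/9)·91.5 = 701/18.
Government outlay = subsidy × quantity = 4 × 91.5 = 366.

Government cost = $366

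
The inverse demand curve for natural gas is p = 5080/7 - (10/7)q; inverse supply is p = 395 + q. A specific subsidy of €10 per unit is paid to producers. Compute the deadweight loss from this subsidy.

Pre-subsidy: 5080/7 - (10/7)q = 395 + q gives q* = 2315/17 and p* = 9030/17.
With the subsidy, sellers receive ps = pb + 10 for each unit, where pb is the price buyers pay.
On the curves, pb = 5080/7 - (10/7)q and ps = 395 + q; the wedge ps − pb = 10 gives 395 + q − (5080/7 - (10/7)q) = 10, so q' = 2385/17.
Then pb = 5080/7 − (10/7)·(2385/17) = 8930/17 and ps = 395 + 1·(2385/17) = 9100/17.
The subsidy expands output by 2385/17 − 2315/17 = 70/17 past the efficient level; on those units the gap between marginal cost and willingness to pay runs from 0 up to 10.
DWL = ½ × 10 × 70/17 = 350/17.

Deadweight loss = 350/17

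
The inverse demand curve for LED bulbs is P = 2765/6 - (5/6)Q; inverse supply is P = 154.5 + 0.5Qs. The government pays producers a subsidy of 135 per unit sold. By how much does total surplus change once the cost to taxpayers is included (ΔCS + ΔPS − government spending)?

Net change in total surplus = -6834.375

Pre-subsidy: 2765/6 - (5/6)Q = 154.5 + 0.5Q gives Q* = 229.75 and P* = 269.375.
With the subsidy, sellers receive Ps = Pb + 135 for each unit, where Pb is the price buyers pay.
On the curves, Pb = 2765/6 - (5/6)Q and Ps = 154.5 + 0.5Q; the wedge Ps − Pb = 135 gives 154.5 + 0.5Q − (2765/6 - (5/6)Q) = 135, so Q' = 331.
Then Pb = 2765/6 − (5/6)·331 = 185 and Ps = 154.5 + 0.5·331 = 320.
ΔCS = ½(229.75 + 331)(269.375 − 185) = 23656.640625; ΔPS = ½(229.75 + 331)(320 − 269.375) = 14193.984375.
Government spending = 135 × 331 = 44685.
Net change = 23656.640625 + 14193.984375 − 44685 = -6834.375. The loss equals the DWL triangle ½·135·101.25.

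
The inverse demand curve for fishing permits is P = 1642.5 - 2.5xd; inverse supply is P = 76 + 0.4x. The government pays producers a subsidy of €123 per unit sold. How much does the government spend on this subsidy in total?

Pre-subsidy: 1642.5 - 2.5x = 76 + 0.4x gives x* = 15665/29 and P* = 8470/29.
With the subsidy, sellers receive Ps = Pb + 123 for each unit, where Pb is the price buyers pay.
On the curves, Pb = 1642.5 - 2.5x and Ps = 76 + 0.4x; the wedge Ps − Pb = 123 gives 76 + 0.4x − (1642.5 - 2.5x) = 123, so x' = 16895/29.
Then Pb = 1642.5 − 2.5·(16895/29) = 5395/29 and Ps = 76 + 0.4·(16895/29) = 8962/29.
Government outlay = subsidy × quantity = 123 × 16895/29 = 2078085/29.

Government cost = 2078085/29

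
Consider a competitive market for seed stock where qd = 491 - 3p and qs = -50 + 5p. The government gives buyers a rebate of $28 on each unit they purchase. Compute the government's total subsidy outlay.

Pre-subsidy: 491 - 3p = -50 + 5p gives p* = 67.625, q* = 288.125.
With the rebate, buyers effectively pay pb = ps − 28, where ps is the price sellers receive.
Demand in terms of ps becomes qd = 491 − 3(ps − 28) = 575 - 3ps. Setting this equal to supply: 575 - 3ps = -50 + 5ps, so ps = 78.125.
Buyers pay pb = 78.125 − 28 = 50.125; q' = -50 + 5·78.125 = 340.625.
Government outlay = subsidy × quantity = 28 × 340.625 = 9537.5.

Government cost = $9537.5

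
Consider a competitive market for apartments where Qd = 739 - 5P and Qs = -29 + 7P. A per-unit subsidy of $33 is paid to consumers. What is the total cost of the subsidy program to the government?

Pre-subsidy: 739 - 5P = -29 + 7P gives P* = 64, Q* = 419.
With the rebate, buyers effectively pay Pb = Ps − 33, where Ps is the price sellers receive.
Demand in terms of Ps becomes Qd = 739 − 5(Ps − 33) = 904 - 5Ps. Setting this equal to supply: 904 - 5Ps = -29 + 7Ps, so Ps = 77.75.
Buyers pay Pb = 77.75 − 33 = 44.75; Q' = -29 + 7·77.75 = 515.25.
Government outlay = subsidy × quantity = 33 × 515.25 = 17003.25.

Government cost = $17003.25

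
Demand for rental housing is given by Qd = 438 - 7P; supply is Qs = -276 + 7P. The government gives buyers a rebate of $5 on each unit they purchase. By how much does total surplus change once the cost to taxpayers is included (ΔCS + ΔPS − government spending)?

Net change in total surplus = -$43.75

Pre-subsidy: 438 - 7P = -276 + 7P gives P* = 51, Q* = 81.
With the rebate, buyers effectively pay Pb = Ps − 5, where Ps is the price sellers receive.
Demand in terms of Ps becomes Qd = 438 − 7(Ps − 5) = 473 - 7Ps. Setting this equal to supply: 473 - 7Ps = -276 + 7Ps, so Ps = 53.5.
Buyers pay Pb = 53.5 − 5 = 48.5; Q' = -276 + 7·53.5 = 98.5.
ΔCS = ½(81 + 98.5)(51 − 48.5) = 224.375; ΔPS = ½(81 + 98.5)(53.5 − 51) = 224.375.
Government spending = 5 × 98.5 = 492.5.
Net change = 224.375 + 224.375 − 492.5 = -43.75. The loss equals the DWL triangle ½·5·17.5.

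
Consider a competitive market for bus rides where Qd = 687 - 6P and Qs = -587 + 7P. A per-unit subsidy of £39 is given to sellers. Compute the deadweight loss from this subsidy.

Pre-subsidy: 687 - 6P = -587 + 7P gives P* = 98, Q* = 99.
With the subsidy, sellers receive Ps = Pb + 39 for each unit, where Pb is the price buyers pay.
Supply in terms of Pb becomes Qs = -587 + 7(Pb + 39) = -314 + 7Pb. Setting this equal to demand: 687 - 6Pb = -314 + 7Pb, so Pb = 77.
Sellers receive Ps = 77 + 39 = 116; Q' = 687 − 6·77 = 225.
The subsidy expands output by 225 − 99 = 126 past the efficient level; on those units the gap between marginal cost and willingness to pay runs from 0 up to 39.
DWL = ½ × 39 × 126 = 2457.

Deadweight loss = £2457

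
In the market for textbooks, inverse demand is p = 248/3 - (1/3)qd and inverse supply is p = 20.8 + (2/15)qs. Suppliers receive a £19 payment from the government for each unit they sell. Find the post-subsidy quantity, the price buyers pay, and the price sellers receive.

Pre-subsidy: 248/3 - (1/3)q = 20.8 + (2/15)q gives q* = 928/7 and p* = 808/21.
With the subsidy, sellers receive ps = pb + 19 for each unit, where pb is the price buyers pay.
On the curves, pb = 248/3 - (1/3)q and ps = 20.8 + (2/15)q; the wedge ps − pb = 19 gives 20.8 + (2/15)q − (248/3 - (1/3)q) = 19, so q' = 1213/7.
Then pb = 248/3 − (1/3)·(1213/7) = 523/21 and ps = 20.8 + (2/15)·(1213/7) = 922/21.

q' = 1213/7; buyers pay 523/21; sellers receive 922/21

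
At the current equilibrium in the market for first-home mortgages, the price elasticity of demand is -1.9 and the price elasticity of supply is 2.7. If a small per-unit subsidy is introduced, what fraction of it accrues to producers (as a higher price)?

Producer share = 19/46

For a small subsidy around the equilibrium, the benefit split depends on the relative slopes, which at a point are proportional to the elasticities.
Buyer share = εs/(εs + |εd|) = 2.7/(2.7 + 1.9) = 27/46; seller share = |εd|/(εs + |εd|) = 19/46.
So producers capture 19/46 of the subsidy.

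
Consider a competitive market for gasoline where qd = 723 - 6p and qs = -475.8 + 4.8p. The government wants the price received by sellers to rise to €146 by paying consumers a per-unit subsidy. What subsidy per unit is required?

At a seller price of 146, quantity supplied is -475.8 + 4.8·146 = 225.
Buyers absorb 225 only when they pay pb with 723 − 6·pb = 225, i.e. pb = 83.
s = ps − pb = 146 − 83 = 63.

Required subsidy s = €63 per unit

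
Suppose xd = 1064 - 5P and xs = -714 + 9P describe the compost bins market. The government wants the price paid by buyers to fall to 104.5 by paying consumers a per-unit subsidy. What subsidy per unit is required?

At a buyer price of 104.5, quantity demanded is 1064 − 5·104.5 = 541.5.
Sellers supply 541.5 only when they receive Ps with -714 + 9·Ps = 541.5, i.e. Ps = 139.5.
s = Ps − Pb = 139.5 − 104.5 = 35.

Required subsidy s = 35 per unit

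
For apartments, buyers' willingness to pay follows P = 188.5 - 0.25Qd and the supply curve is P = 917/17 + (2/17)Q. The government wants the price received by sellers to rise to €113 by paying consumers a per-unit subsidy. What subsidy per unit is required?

Required subsidy s = €50 per unit

At a seller price of 113, quantity supplied is -458.5 + 8.5·113 = 502.
Buyers absorb 502 only when they pay Pb = 188.5 − 0.25·502 = 63.
s = Ps − Pb = 113 − 63 = 50.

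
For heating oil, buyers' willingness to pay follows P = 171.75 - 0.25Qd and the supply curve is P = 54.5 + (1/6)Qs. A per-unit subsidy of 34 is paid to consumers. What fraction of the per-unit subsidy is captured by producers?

Producer share = 0.4

Pre-subsidy: 171.75 - 0.25Q = 54.5 + (1/6)Q gives Q* = 281.4 and P* = 101.4.
With the rebate, buyers effectively pay Pb = Ps − 34, where Ps is the price sellers receive.
On the curves, Pb = 171.75 - 0.25Q and Ps = 54.5 + (1/6)Q; the wedge Ps − Pb = 34 gives 54.5 + (1/6)Q − (171.75 - 0.25Q) = 34, so Q' = 363.
Then Pb = 171.75 − 0.25·363 = 81 and Ps = 54.5 + (1/6)·363 = 115.
Buyers' price falls by P* − Pb = 101.4 − 81 = 20.4; sellers' price rises by Ps − P* = 115 − 101.4 = 13.6.
So producers capture 13.6/34 = 0.4 of each unit of subsidy.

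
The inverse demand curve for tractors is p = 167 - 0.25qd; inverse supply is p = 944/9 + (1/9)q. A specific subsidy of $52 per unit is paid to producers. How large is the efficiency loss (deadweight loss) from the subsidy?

Deadweight loss = $3744

Pre-subsidy: 167 - 0.25q = 944/9 + (1/9)q gives q* = 172 and p* = 124.
With the subsidy, sellers receive ps = pb + 52 for each unit, where pb is the price buyers pay.
On the curves, pb = 167 - 0.25q and ps = 944/9 + (1/9)q; the wedge ps − pb = 52 gives 944/9 + (1/9)q − (167 - 0.25q) = 52, so q' = 316.
Then pb = 167 − 0.25·316 = 88 and ps = 944/9 + (1/9)·316 = 140.
The subsidy expands output by 316 − 172 = 144 past the efficient level; on those units the gap between marginal cost and willingness to pay runs from 0 up to 52.
DWL = ½ × 52 × 144 = 3744.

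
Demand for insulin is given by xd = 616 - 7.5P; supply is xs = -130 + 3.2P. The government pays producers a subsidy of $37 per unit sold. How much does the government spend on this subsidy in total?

Government cost = 697154/107

Pre-subsidy: 616 - 7.5P = -130 + 3.2P gives P* = 7460/107, x* = 9962/107.
With the subsidy, sellers receive Ps = Pb + 37 for each unit, where Pb is the price buyers pay.
Supply in terms of Pb becomes xs = -130 + 3.2(Pb + 37) = -11.6 + 3.2Pb. Setting this equal to demand: 616 - 7.5Pb = -11.6 + 3.2Pb, so Pb = 6276/107.
Sellers receive Ps = 6276/107 + 37 = 10235/107; x' = 616 − 7.5·(6276/107) = 18842/107.
Government outlay = subsidy × quantity = 37 × 18842/107 = 697154/107.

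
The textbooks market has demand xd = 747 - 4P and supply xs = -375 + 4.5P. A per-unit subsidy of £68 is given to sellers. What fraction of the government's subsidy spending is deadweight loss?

Pre-subsidy: 747 - 4P = -375 + 4.5P gives P* = 132, x* = 219.
With the subsidy, sellers receive Ps = Pb + 68 for each unit, where Pb is the price buyers pay.
Supply in terms of Pb becomes xs = -375 + 4.5(Pb + 68) = -69 + 4.5Pb. Setting this equal to demand: 747 - 4Pb = -69 + 4.5Pb, so Pb = 96.
Sellers receive Ps = 96 + 68 = 164; x' = 747 − 4·96 = 363.
ΔCS = ½(219 + 363)(132 − 96) = 10476; ΔPS = ½(219 + 363)(164 − 132) = 9312.
Government spending = 68 × 363 = 24684.
DWL = ½ × 68 × (363 − 219) = 4896; fraction = 4896 / 24684 = 24/121.

DWL / government spending = 24/121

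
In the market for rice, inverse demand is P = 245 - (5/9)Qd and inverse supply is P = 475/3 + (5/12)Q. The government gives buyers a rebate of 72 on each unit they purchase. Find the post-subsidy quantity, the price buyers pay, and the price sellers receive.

Pre-subsidy: 245 - (5/9)Q = 475/3 + (5/12)Q gives Q* = 624/7 and P* = 4105/21.
With the rebate, buyers effectively pay Pb = Ps − 72, where Ps is the price sellers receive.
On the curves, Pb = 245 - (5/9)Q and Ps = 475/3 + (5/12)Q; the wedge Ps − Pb = 72 gives 475/3 + (5/12)Q − (245 - (5/9)Q) = 72, so Q' = 163.2.
Then Pb = 245 − (5/9)·163.2 = 463/3 and Ps = 475/3 + (5/12)·163.2 = 679/3.

Q' = 163.2; buyers pay 463/3; sellers receive 679/3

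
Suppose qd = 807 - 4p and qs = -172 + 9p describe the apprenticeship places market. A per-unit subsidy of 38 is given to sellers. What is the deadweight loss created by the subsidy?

Pre-subsidy: 807 - 4p = -172 + 9p gives p* = 979/13, q* = 6575/13.
With the subsidy, sellers receive ps = pb + 38 for each unit, where pb is the price buyers pay.
Supply in terms of pb becomes qs = -172 + 9(pb + 38) = 170 + 9pb. Setting this equal to demand: 807 - 4pb = 170 + 9pb, so pb = 49.
Sellers receive ps = 49 + 38 = 87; q' = 807 − 4·49 = 611.
The subsidy expands output by 611 − 6575/13 = 1368/13 past the efficient level; on those units the gap between marginal cost and willingness to pay runs from 0 up to 38.
DWL = ½ × 38 × 1368/13 = 25992/13.

Deadweight loss = 25992/13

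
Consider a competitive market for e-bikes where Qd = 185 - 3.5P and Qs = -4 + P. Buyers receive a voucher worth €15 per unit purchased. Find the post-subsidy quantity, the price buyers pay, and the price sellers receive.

Q' = 149/3; buyers pay 116/3; sellers receive 161/3

Pre-subsidy: 185 - 3.5P = -4 + P gives P* = 42, Q* = 38.
With the rebate, buyers effectively pay Pb = Ps − 15, where Ps is the price sellers receive.
Demand in terms of Ps becomes Qd = 185 − 3.5(Ps − 15) = 237.5 - 3.5Ps. Setting this equal to supply: 237.5 - 3.5Ps = -4 + Ps, so Ps = 161/3.
Buyers pay Pb = 161/3 − 15 = 116/3; Q' = -4 + 1·(161/3) = 149/3.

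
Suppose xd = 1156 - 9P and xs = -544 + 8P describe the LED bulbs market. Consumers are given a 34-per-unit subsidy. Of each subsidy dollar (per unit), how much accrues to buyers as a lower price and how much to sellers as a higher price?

Buyers gain 16 per unit; sellers gain 18 per unit

Pre-subsidy: 1156 - 9P = -544 + 8P gives P* = 100, x* = 256.
With the rebate, buyers effectively pay Pb = Ps − 34, where Ps is the price sellers receive.
Demand in terms of Ps becomes xd = 1156 − 9(Ps − 34) = 1462 - 9Ps. Setting this equal to supply: 1462 - 9Ps = -544 + 8Ps, so Ps = 118.
Buyers pay Pb = 118 − 34 = 84; x' = -544 + 8·118 = 400.
Buyers' price falls by P* − Pb = 100 − 84 = 16; sellers' price rises by Ps − P* = 118 − 100 = 18.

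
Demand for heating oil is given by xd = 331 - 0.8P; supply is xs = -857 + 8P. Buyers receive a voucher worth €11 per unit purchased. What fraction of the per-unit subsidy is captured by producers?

Producer share = 1/11

Pre-subsidy: 331 - 0.8P = -857 + 8P gives P* = 135, x* = 223.
With the rebate, buyers effectively pay Pb = Ps − 11, where Ps is the price sellers receive.
Demand in terms of Ps becomes xd = 331 − 0.8(Ps − 11) = 339.8 - 0.8Ps. Setting this equal to supply: 339.8 - 0.8Ps = -857 + 8Ps, so Ps = 136.
Buyers pay Pb = 136 − 11 = 125; x' = -857 + 8·136 = 231.
Buyers' price falls by P* − Pb = 135 − 125 = 10; sellers' price rises by Ps − P* = 136 − 135 = 1.
So producers capture 1/11 = 1/11 of each unit of subsidy.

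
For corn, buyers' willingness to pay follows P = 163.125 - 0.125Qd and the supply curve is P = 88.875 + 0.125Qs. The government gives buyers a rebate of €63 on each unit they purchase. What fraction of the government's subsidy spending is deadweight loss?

DWL / government spending = 14/61

Pre-subsidy: 163.125 - 0.125Q = 88.875 + 0.125Q gives Q* = 297 and P* = 126.
With the rebate, buyers effectively pay Pb = Ps − 63, where Ps is the price sellers receive.
On the curves, Pb = 163.125 - 0.125Q and Ps = 88.875 + 0.125Q; the wedge Ps − Pb = 63 gives 88.875 + 0.125Q − (163.125 - 0.125Q) = 63, so Q' = 549.
Then Pb = 163.125 − 0.125·549 = 94.5 and Ps = 88.875 + 0.125·549 = 157.5.
ΔCS = ½(297 + 549)(126 − 94.5) = 13324.5; ΔPS = ½(297 + 549)(157.5 − 126) = 13324.5.
Government spending = 63 × 549 = 34587.
DWL = ½ × 63 × (549 − 297) = 7938; fraction = 7938 / 34587 = 14/61.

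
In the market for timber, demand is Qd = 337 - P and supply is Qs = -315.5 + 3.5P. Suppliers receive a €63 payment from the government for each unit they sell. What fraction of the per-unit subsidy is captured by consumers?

Consumer share = 7/9

Pre-subsidy: 337 - P = -315.5 + 3.5P gives P* = 145, Q* = 192.
With the subsidy, sellers receive Ps = Pb + 63 for each unit, where Pb is the price buyers pay.
Supply in terms of Pb becomes Qs = -315.5 + 3.5(Pb + 63) = -95 + 3.5Pb. Setting this equal to demand: 337 - Pb = -95 + 3.5Pb, so Pb = 96.
Sellers receive Ps = 96 + 63 = 159; Q' = 337 − 1·96 = 241.
Buyers' price falls by P* − Pb = 145 − 96 = 49; sellers' price rises by Ps − P* = 159 − 145 = 14.
So consumers capture 49/63 = 7/9 of each unit of subsidy.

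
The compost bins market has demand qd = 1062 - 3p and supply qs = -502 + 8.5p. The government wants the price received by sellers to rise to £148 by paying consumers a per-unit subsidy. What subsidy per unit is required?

At a seller price of 148, quantity supplied is -502 + 8.5·148 = 756.
Buyers absorb 756 only when they pay pb with 1062 − 3·pb = 756, i.e. pb = 102.
s = ps − pb = 148 − 102 = 46.

Required subsidy s = £46 per unit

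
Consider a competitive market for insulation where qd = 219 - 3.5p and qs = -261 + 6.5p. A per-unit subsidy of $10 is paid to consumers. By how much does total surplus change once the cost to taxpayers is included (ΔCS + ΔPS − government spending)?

Net change in total surplus = -$113.75

Pre-subsidy: 219 - 3.5p = -261 + 6.5p gives p* = 48, q* = 51.
With the rebate, buyers effectively pay pb = ps − 10, where ps is the price sellers receive.
Demand in terms of ps becomes qd = 219 − 3.5(ps − 10) = 254 - 3.5ps. Setting this equal to supply: 254 - 3.5ps = -261 + 6.5ps, so ps = 51.5.
Buyers pay pb = 51.5 − 10 = 41.5; q' = -261 + 6.5·51.5 = 73.75.
ΔCS = ½(51 + 73.75)(48 − 41.5) = 405.4375; ΔPS = ½(51 + 73.75)(51.5 − 48) = 218.3125.
Government spending = 10 × 73.75 = 737.5.
Net change = 405.4375 + 218.3125 − 737.5 = -113.75. The loss equals the DWL triangle ½·10·22.75.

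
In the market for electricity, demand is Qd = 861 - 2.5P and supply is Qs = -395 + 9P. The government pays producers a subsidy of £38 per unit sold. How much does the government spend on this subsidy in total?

Government cost = 578854/23

Pre-subsidy: 861 - 2.5P = -395 + 9P gives P* = 2512/23, Q* = 13523/23.
With the subsidy, sellers receive Ps = Pb + 38 for each unit, where Pb is the price buyers pay.
Supply in terms of Pb becomes Qs = -395 + 9(Pb + 38) = -53 + 9Pb. Setting this equal to demand: 861 - 2.5Pb = -53 + 9Pb, so Pb = 1828/23.
Sellers receive Ps = 1828/23 + 38 = 2702/23; Q' = 861 − 2.5·(1828/23) = 15233/23.
Government outlay = subsidy × quantity = 38 × 15233/23 = 578854/23.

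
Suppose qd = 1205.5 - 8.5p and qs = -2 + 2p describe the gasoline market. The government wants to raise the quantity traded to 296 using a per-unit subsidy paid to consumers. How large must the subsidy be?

At q = 296, invert demand for the buyer price: pb = (1205.5 − 296)/8.5 = 107; invert supply for the seller price: ps = (296 − (-2))/2 = 149.
The subsidy must fill the gap: s = ps − pb = 149 − 107 = 42.

Required subsidy s = 42 per unit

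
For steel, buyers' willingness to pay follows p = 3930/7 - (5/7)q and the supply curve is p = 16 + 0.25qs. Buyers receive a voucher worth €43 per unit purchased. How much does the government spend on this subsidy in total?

Government cost = 236156/9

Pre-subsidy: 3930/7 - (5/7)q = 16 + 0.25q gives q* = 15272/27 and p* = 4250/27.
With the rebate, buyers effectively pay pb = ps − 43, where ps is the price sellers receive.
On the curves, pb = 3930/7 - (5/7)q and ps = 16 + 0.25q; the wedge ps − pb = 43 gives 16 + 0.25q − (3930/7 - (5/7)q) = 43, so q' = 5492/9.
Then pb = 3930/7 − (5/7)·(5492/9) = 1130/9 and ps = 16 + 0.25·(5492/9) = 1517/9.
Government outlay = subsidy × quantity = 43 × 5492/9 = 236156/9.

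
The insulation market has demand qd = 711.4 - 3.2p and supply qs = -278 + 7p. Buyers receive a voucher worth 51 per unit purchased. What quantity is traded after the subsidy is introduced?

q' = 513

Pre-subsidy: 711.4 - 3.2p = -278 + 7p gives p* = 97, q* = 401.
With the rebate, buyers effectively pay pb = ps − 51, where ps is the price sellers receive.
Demand in terms of ps becomes qd = 711.4 − 3.2(ps − 51) = 874.6 - 3.2ps. Setting this equal to supply: 874.6 - 3.2ps = -278 + 7ps, so ps = 113.
Buyers pay pb = 113 − 51 = 62; q' = -278 + 7·113 = 513.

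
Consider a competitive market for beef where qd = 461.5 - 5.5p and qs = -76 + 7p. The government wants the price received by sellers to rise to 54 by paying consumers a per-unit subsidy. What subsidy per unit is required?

At a seller price of 54, quantity supplied is -76 + 7·54 = 302.
Buyers absorb 302 only when they pay pb with 461.5 − 5.5·pb = 302, i.e. pb = 29.
s = ps − pb = 54 − 29 = 25.

Required subsidy s = 25 per unit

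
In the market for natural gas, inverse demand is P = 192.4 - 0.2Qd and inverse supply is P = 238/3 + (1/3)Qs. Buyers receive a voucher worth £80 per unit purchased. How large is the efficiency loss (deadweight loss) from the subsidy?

Deadweight loss = £6000

Pre-subsidy: 192.4 - 0.2Q = 238/3 + (1/3)Q gives Q* = 212 and P* = 150.
With the rebate, buyers effectively pay Pb = Ps − 80, where Ps is the price sellers receive.
On the curves, Pb = 192.4 - 0.2Q and Ps = 238/3 + (1/3)Q; the wedge Ps − Pb = 80 gives 238/3 + (1/3)Q − (192.4 - 0.2Q) = 80, so Q' = 362.
Then Pb = 192.4 − 0.2·362 = 120 and Ps = 238/3 + (1/3)·362 = 200.
The subsidy expands output by 362 − 212 = 150 past the efficient level; on those units the gap between marginal cost and willingness to pay runs from 0 up to 80.
DWL = ½ × 80 × 150 = 6000.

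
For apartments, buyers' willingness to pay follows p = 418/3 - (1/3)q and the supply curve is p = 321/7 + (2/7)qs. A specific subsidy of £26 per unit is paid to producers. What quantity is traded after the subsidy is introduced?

q' = 193

Pre-subsidy: 418/3 - (1/3)q = 321/7 + (2/7)q gives q* = 151 and p* = 89.
With the subsidy, sellers receive ps = pb + 26 for each unit, where pb is the price buyers pay.
On the curves, pb = 418/3 - (1/3)q and ps = 321/7 + (2/7)q; the wedge ps − pb = 26 gives 321/7 + (2/7)q − (418/3 - (1/3)q) = 26, so q' = 193.
Then pb = 418/3 − (1/3)·193 = 75 and ps = 321/7 + (2/7)·193 = 101.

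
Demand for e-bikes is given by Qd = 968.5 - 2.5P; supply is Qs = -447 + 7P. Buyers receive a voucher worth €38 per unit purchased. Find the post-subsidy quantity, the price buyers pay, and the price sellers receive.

Q' = 666; buyers pay €121; sellers receive €159

Pre-subsidy: 968.5 - 2.5P = -447 + 7P gives P* = 149, Q* = 596.
With the rebate, buyers effectively pay Pb = Ps − 38, where Ps is the price sellers receive.
Demand in terms of Ps becomes Qd = 968.5 − 2.5(Ps − 38) = 1063.5 - 2.5Ps. Setting this equal to supply: 1063.5 - 2.5Ps = -447 + 7Ps, so Ps = 159.
Buyers pay Pb = 159 − 38 = 121; Q' = -447 + 7·159 = 666.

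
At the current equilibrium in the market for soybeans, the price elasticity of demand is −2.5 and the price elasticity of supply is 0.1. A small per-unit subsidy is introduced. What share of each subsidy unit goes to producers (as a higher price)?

Producer share = 25/26

For a small subsidy around the equilibrium, the benefit split depends on the relative slopes, which at a point are proportional to the elasticities.
Buyer share = εs/(εs + |εd|) = 0.1/(0.1 + 2.5) = 1/26; seller share = |εd|/(εs + |εd|) = 25/26.
So producers capture 25/26 of the subsidy.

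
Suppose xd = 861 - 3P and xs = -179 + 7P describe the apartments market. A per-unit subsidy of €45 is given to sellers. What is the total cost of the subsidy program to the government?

Government cost = €28957.5

Pre-subsidy: 861 - 3P = -179 + 7P gives P* = 104, x* = 549.
With the subsidy, sellers receive Ps = Pb + 45 for each unit, where Pb is the price buyers pay.
Supply in terms of Pb becomes xs = -179 + 7(Pb + 45) = 136 + 7Pb. Setting this equal to demand: 861 - 3Pb = 136 + 7Pb, so Pb = 72.5.
Sellers receive Ps = 72.5 + 45 = 117.5; x' = 861 − 3·72.5 = 643.5.
Government outlay = subsidy × quantity = 45 × 643.5 = 28957.5.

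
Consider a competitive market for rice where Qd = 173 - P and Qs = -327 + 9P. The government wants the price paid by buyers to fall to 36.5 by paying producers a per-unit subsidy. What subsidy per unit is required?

Required subsidy s = 15 per unit

At a buyer price of 36.5, quantity demanded is 173 − 1·36.5 = 136.5.
Sellers supply 136.5 only when they receive Ps with -327 + 9·Ps = 136.5, i.e. Ps = 51.5.
s = Ps − Pb = 51.5 − 36.5 = 15.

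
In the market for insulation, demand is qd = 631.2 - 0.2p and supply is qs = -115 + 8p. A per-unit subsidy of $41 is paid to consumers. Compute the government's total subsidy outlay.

Pre-subsidy: 631.2 - 0.2p = -115 + 8p gives p* = 91, q* = 613.
With the rebate, buyers effectively pay pb = ps − 41, where ps is the price sellers receive.
Demand in terms of ps becomes qd = 631.2 − 0.2(ps − 41) = 639.4 - 0.2ps. Setting this equal to supply: 639.4 - 0.2ps = -115 + 8ps, so ps = 92.
Buyers pay pb = 92 − 41 = 51; q' = -115 + 8·92 = 621.
Government outlay = subsidy × quantity = 41 × 621 = 25461.

Government cost = $25461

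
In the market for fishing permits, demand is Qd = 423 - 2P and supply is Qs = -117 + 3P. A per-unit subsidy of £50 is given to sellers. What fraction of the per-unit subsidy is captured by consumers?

Pre-subsidy: 423 - 2P = -117 + 3P gives P* = 108, Q* = 207.
With the subsidy, sellers receive Ps = Pb + 50 for each unit, where Pb is the price buyers pay.
Supply in terms of Pb becomes Qs = -117 + 3(Pb + 50) = 33 + 3Pb. Setting this equal to demand: 423 - 2Pb = 33 + 3Pb, so Pb = 78.
Sellers receive Ps = 78 + 50 = 128; Q' = 423 − 2·78 = 267.
Buyers' price falls by P* − Pb = 108 − 78 = 30; sellers' price rises by Ps − P* = 128 − 108 = 20.
So consumers capture 30/50 = 0.6 of each unit of subsidy.

Consumer share = 0.6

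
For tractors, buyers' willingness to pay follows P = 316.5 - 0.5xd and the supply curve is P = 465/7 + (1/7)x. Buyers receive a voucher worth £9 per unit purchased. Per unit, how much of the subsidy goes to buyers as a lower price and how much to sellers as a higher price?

Pre-subsidy: 316.5 - 0.5x = 465/7 + (1/7)x gives x* = 389 and P* = 122.
With the rebate, buyers effectively pay Pb = Ps − 9, where Ps is the price sellers receive.
On the curves, Pb = 316.5 - 0.5x and Ps = 465/7 + (1/7)x; the wedge Ps − Pb = 9 gives 465/7 + (1/7)x − (316.5 - 0.5x) = 9, so x' = 403.
Then Pb = 316.5 − 0.5·403 = 115 and Ps = 465/7 + (1/7)·403 = 124.
Buyers' price falls by P* − Pb = 122 − 115 = 7; sellers' price rises by Ps − P* = 124 − 122 = 2.

Buyers gain £7 per unit; sellers gain £2 per unit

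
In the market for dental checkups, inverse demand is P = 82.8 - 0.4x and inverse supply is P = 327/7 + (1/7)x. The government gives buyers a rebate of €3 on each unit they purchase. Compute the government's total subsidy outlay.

Government cost = €216

Pre-subsidy: 82.8 - 0.4x = 327/7 + (1/7)x gives x* = 1263/19 and P* = 1068/19.
With the rebate, buyers effectively pay Pb = Ps − 3, where Ps is the price sellers receive.
On the curves, Pb = 82.8 - 0.4x and Ps = 327/7 + (1/7)x; the wedge Ps − Pb = 3 gives 327/7 + (1/7)x − (82.8 - 0.4x) = 3, so x' = 72.
Then Pb = 82.8 − 0.4·72 = 54 and Ps = 327/7 + (1/7)·72 = 57.
Government outlay = subsidy × quantity = 3 × 72 = 216.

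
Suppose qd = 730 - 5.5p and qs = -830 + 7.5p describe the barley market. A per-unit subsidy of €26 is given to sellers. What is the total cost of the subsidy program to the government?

Pre-subsidy: 730 - 5.5p = -830 + 7.5p gives p* = 120, q* = 70.
With the subsidy, sellers receive ps = pb + 26 for each unit, where pb is the price buyers pay.
Supply in terms of pb becomes qs = -830 + 7.5(pb + 26) = -635 + 7.5pb. Setting this equal to demand: 730 - 5.5pb = -635 + 7.5pb, so pb = 105.
Sellers receive ps = 105 + 26 = 131; q' = 730 − 5.5·105 = 152.5.
Government outlay = subsidy × quantity = 26 × 152.5 = 3965.

Government cost = €3965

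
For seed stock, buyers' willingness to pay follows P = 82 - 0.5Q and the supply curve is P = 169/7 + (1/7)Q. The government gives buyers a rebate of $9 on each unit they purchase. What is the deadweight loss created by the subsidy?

Deadweight loss = $63

Pre-subsidy: 82 - 0.5Q = 169/7 + (1/7)Q gives Q* = 90 and P* = 37.
With the rebate, buyers effectively pay Pb = Ps − 9, where Ps is the price sellers receive.
On the curves, Pb = 82 - 0.5Q and Ps = 169/7 + (1/7)Q; the wedge Ps − Pb = 9 gives 169/7 + (1/7)Q − (82 - 0.5Q) = 9, so Q' = 104.
Then Pb = 82 − 0.5·104 = 30 and Ps = 169/7 + (1/7)·104 = 39.
The subsidy expands output by 104 − 90 = 14 past the efficient level; on those units the gap between marginal cost and willingness to pay runs from 0 up to 9.
DWL = ½ × 9 × 14 = 63.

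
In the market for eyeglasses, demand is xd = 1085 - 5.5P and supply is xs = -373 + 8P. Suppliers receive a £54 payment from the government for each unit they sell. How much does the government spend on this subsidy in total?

Pre-subsidy: 1085 - 5.5P = -373 + 8P gives P* = 108, x* = 491.
With the subsidy, sellers receive Ps = Pb + 54 for each unit, where Pb is the price buyers pay.
Supply in terms of Pb becomes xs = -373 + 8(Pb + 54) = 59 + 8Pb. Setting this equal to demand: 1085 - 5.5Pb = 59 + 8Pb, so Pb = 76.
Sellers receive Ps = 76 + 54 = 130; x' = 1085 − 5.5·76 = 667.
Government outlay = subsidy × quantity = 54 × 667 = 36018.

Government cost = £36018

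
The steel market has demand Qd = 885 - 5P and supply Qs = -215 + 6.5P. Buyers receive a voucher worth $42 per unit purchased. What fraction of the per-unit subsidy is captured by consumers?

Consumer share = 13/23

Pre-subsidy: 885 - 5P = -215 + 6.5P gives P* = 2200/23, Q* = 9355/23.
With the rebate, buyers effectively pay Pb = Ps − 42, where Ps is the price sellers receive.
Demand in terms of Ps becomes Qd = 885 − 5(Ps − 42) = 1095 - 5Ps. Setting this equal to supply: 1095 - 5Ps = -215 + 6.5Ps, so Ps = 2620/23.
Buyers pay Pb = 2620/23 − 42 = 1654/23; Q' = -215 + 6.5·(2620/23) = 12085/23.
Buyers' price falls by P* − Pb = 2200/23 − 1654/23 = 546/23; sellers' price rises by Ps − P* = 2620/23 − 2200/23 = 420/23.
So consumers capture (546/23)/42 = 13/23 of each unit of subsidy.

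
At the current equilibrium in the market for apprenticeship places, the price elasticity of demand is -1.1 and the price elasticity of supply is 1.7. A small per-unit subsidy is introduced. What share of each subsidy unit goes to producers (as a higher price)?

For a small subsidy around the equilibrium, the benefit split depends on the relative slopes, which at a point are proportional to the elasticities.
Buyer share = εs/(εs + |εd|) = 1.7/(1.7 + 1.1) = 17/28; seller share = |εd|/(εs + |εd|) = 11/28.
So producers capture 11/28 of the subsidy.

Producer share = 11/28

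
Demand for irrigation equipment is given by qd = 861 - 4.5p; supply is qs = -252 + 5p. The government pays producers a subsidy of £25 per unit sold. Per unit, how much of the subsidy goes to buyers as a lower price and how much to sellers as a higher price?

Buyers gain 250/19 per unit; sellers gain 225/19 per unit

Pre-subsidy: 861 - 4.5p = -252 + 5p gives p* = 2226/19, q* = 6342/19.
With the subsidy, sellers receive ps = pb + 25 for each unit, where pb is the price buyers pay.
Supply in terms of pb becomes qs = -252 + 5(pb + 25) = -127 + 5pb. Setting this equal to demand: 861 - 4.5pb = -127 + 5pb, so pb = 104.
Sellers receive ps = 104 + 25 = 129; q' = 861 − 4.5·104 = 393.
Buyers' price falls by p* − pb = 2226/19 − 104 = 250/19; sellers' price rises by ps − p* = 129 − 2226/19 = 225/19.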